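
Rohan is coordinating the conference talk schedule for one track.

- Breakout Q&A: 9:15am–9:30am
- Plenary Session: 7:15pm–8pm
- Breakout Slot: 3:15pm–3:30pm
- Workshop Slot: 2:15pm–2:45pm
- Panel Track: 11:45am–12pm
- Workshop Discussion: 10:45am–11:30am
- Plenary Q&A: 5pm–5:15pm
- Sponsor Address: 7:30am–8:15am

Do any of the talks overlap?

No

Sorted by start: Sponsor Address, Breakout Q&A, Workshop Discussion, Panel Track, Workshop Slot, Breakout Slot, Plenary Q&A, Plenary Session.
Breakout Q&A starts after Sponsor Address ends — done with Sponsor Address.
Workshop Discussion starts after Breakout Q&A ends — done with Breakout Q&A.
Panel Track starts after Workshop Discussion ends — done with Workshop Discussion.
Workshop Slot starts after Panel Track ends — done with Panel Track.
Breakout Slot starts after Workshop Slot ends — done with Workshop Slot.
Plenary Q&A starts after Breakout Slot ends — done with Breakout Slot.
Plenary Session starts after Plenary Q&A ends.
Every pair is clear; the schedule has no overlaps.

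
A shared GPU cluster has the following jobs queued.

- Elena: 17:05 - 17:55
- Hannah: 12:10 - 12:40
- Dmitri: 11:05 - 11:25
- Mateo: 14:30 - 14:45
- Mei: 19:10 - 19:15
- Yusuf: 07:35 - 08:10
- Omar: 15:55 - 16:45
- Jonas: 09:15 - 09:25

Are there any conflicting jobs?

No

Sorted by start: Yusuf, Jonas, Dmitri, Hannah, Mateo, Omar, Elena, Mei.
Jonas starts after Yusuf ends, so Yusuf has no further overlaps.
Dmitri starts after Jonas ends, so Jonas has no further overlaps.
Hannah starts after Dmitri ends, so Dmitri has no further overlaps.
Mateo starts after Hannah ends, so Hannah has no further overlaps.
Omar starts after Mateo ends, so Mateo has no further overlaps.
Elena starts after Omar ends, so Omar has no further overlaps.
Mei starts after Elena ends.
Every pair is clear; the schedule has no overlaps.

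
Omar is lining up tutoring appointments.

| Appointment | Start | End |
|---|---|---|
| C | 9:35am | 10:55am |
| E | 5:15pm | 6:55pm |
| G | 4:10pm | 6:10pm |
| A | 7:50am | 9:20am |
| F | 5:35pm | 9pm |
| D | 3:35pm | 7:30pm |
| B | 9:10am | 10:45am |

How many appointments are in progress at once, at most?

4

Walk through starts and ends in time order (an end at T is processed before a start at T):
7:50am start A → 1
9:10am start B → 2
9:20am end A → 1
9:35am start C → 2
10:45am end B → 1
10:55am end C → 0
3:35pm start D → 1
4:10pm start G → 2
5:15pm start E → 3
5:35pm start F → 4
6:10pm end G → 3
6:55pm end E → 2
7:30pm end D → 1
9pm end F → 0
Peak is 4, at 5:35pm (D, E, F, G).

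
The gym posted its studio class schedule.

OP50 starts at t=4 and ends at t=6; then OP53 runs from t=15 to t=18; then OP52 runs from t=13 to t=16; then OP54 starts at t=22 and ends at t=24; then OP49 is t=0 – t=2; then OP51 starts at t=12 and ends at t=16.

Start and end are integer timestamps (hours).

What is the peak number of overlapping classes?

3

Sweep the timeline, counting +1 at each start and −1 at each end (ends before starts at a tie):
t=0 start OP49 → 1
t=2 end OP49 → 0
t=4 start OP50 → 1
t=6 end OP50 → 0
t=12 start OP51 → 1
t=13 start OP52 → 2
t=15 start OP53 → 3
t=16 end OP51 → 2
t=16 end OP52 → 1
t=18 end OP53 → 0
t=22 start OP54 → 1
t=24 end OP54 → 0
Peak is 3, at t=15 (OP51, OP52, OP53).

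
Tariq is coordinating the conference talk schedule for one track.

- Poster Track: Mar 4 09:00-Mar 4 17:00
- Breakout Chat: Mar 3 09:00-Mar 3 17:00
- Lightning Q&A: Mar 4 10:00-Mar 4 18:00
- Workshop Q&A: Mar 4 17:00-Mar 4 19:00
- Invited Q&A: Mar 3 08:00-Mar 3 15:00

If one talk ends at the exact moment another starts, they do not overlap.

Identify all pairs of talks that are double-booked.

Sorted by start: Invited Q&A, Breakout Chat, Poster Track, Lightning Q&A, Workshop Q&A.
Breakout Chat starts before Invited Q&A ends → Invited Q&A and Breakout Chat overlap.
Poster Track starts after Invited Q&A ends, so nothing later overlaps Invited Q&A either.
Poster Track starts after Breakout Chat ends, so nothing later overlaps Breakout Chat either.
Lightning Q&A starts before Poster Track ends → Poster Track and Lightning Q&A overlap.
Workshop Q&A starts exactly when Poster Track ends (back-to-back, no overlap).
Workshop Q&A starts before Lightning Q&A ends → Lightning Q&A and Workshop Q&A overlap.

Breakout Chat & Invited Q&A, Lightning Q&A & Poster Track, Lightning Q&A & Workshop Q&A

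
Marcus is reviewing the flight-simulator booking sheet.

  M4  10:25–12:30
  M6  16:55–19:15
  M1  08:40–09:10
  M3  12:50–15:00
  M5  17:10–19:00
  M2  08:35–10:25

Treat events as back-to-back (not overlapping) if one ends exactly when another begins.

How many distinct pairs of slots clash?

Two intervals overlap when each starts before the other ends.
Sorted by start: M2, M1, M4, M3, M6, M5.
M1 starts before M2 ends → M2 and M1 overlap.
M4 starts exactly when M2 ends (back-to-back, no overlap), so M2 has no further overlaps.
M4 starts after M1 ends, so M1 has no further overlaps.
M3 starts after M4 ends, so M4 has no further overlaps.
M6 starts after M3 ends, so M3 has no further overlaps.
M5 starts before M6 ends → M6 and M5 overlap.
Overlapping pairs: M1 & M2, M5 & M6 — 2 in total.

2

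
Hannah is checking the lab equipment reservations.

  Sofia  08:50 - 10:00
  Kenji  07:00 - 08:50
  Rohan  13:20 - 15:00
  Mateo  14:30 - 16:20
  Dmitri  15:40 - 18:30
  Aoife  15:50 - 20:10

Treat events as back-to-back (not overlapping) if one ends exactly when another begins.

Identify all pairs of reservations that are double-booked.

Aoife & Dmitri, Aoife & Mateo, Dmitri & Mateo, Mateo & Rohan

Sorted by start: Kenji, Sofia, Rohan, Mateo, Dmitri, Aoife.
Sofia starts exactly when Kenji ends (back-to-back, no overlap); Kenji is clear from here.
Rohan starts after Sofia ends; Sofia is clear from here.
Mateo starts before Rohan ends → Rohan and Mateo overlap.
Dmitri starts after Rohan ends; Rohan is clear from here.
Dmitri starts before Mateo ends → Mateo and Dmitri overlap.
Aoife starts before Mateo ends → Mateo and Aoife overlap.
Aoife starts before Dmitri ends → Dmitri and Aoife overlap.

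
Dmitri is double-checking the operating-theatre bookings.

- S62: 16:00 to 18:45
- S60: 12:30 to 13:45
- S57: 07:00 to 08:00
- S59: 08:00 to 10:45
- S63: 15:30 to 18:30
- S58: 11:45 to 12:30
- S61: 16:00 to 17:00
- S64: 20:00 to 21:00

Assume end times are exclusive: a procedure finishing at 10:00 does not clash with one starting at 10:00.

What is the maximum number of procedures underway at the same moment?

3

Sweep the timeline, counting +1 at each start and −1 at each end (ends before starts at a tie):
07:00 start S57 → 1
08:00 end S57 → 0
08:00 start S59 → 1
10:45 end S59 → 0
11:45 start S58 → 1
12:30 end S58 → 0
12:30 start S60 → 1
13:45 end S60 → 0
15:30 start S63 → 1
16:00 start S61 → 2
16:00 start S62 → 3
17:00 end S61 → 2
18:30 end S63 → 1
18:45 end S62 → 0
20:00 start S64 → 1
21:00 end S64 → 0
Peak is 3, at 16:00 (S61, S62, S63).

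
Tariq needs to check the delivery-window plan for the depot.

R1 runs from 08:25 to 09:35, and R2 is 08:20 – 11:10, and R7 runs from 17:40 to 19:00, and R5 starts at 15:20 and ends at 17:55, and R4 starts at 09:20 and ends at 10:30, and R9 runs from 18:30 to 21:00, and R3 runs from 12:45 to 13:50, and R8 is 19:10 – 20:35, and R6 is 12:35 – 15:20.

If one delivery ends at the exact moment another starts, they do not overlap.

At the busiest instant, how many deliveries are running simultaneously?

Sweep the timeline, counting +1 at each start and −1 at each end (ends before starts at a tie):
08:20 start R2 → 1
08:25 start R1 → 2
09:20 start R4 → 3
09:35 end R1 → 2
10:30 end R4 → 1
11:10 end R2 → 0
12:35 start R6 → 1
12:45 start R3 → 2
13:50 end R3 → 1
15:20 end R6 → 0
15:20 start R5 → 1
17:40 start R7 → 2
17:55 end R5 → 1
18:30 start R9 → 2
19:00 end R7 → 1
19:10 start R8 → 2
20:35 end R8 → 1
21:00 end R9 → 0
Peak is 3, at 09:20 (R1, R2, R4).

3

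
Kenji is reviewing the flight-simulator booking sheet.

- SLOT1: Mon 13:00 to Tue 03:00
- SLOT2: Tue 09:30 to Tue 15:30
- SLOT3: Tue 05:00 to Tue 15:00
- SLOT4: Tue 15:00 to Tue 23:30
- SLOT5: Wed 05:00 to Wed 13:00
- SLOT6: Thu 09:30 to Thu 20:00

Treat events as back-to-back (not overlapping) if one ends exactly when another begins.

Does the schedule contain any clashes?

Sorted by start: SLOT1, SLOT3, SLOT2, SLOT4, SLOT5, SLOT6.
SLOT3 starts after SLOT1 ends, so SLOT1 has no further overlaps.
SLOT2 starts before SLOT3 ends → SLOT3 and SLOT2 overlap.
That's a conflict, so the schedule is not conflict-free.

Yes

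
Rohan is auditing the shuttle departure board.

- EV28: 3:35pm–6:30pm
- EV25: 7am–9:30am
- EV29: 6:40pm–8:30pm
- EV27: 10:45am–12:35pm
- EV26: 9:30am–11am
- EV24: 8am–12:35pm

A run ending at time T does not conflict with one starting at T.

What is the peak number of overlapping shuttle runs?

Walk through starts and ends in time order (an end at T is processed before a start at T):
7am start EV25 → 1
8am start EV24 → 2
9:30am end EV25 → 1
9:30am start EV26 → 2
10:45am start EV27 → 3
11am end EV26 → 2
12:35pm end EV24 → 1
12:35pm end EV27 → 0
3:35pm start EV28 → 1
6:30pm end EV28 → 0
6:40pm start EV29 → 1
8:30pm end EV29 → 0
Peak is 3, at 10:45am (EV24, EV26, EV27).

3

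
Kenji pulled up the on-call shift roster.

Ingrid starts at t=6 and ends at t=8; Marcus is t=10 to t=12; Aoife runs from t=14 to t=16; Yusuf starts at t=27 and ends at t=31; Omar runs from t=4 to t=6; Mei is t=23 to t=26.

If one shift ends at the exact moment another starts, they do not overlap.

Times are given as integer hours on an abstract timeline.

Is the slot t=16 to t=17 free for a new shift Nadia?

Yes — the slot is free

Omar: ends t=6 at or before Nadia starts t=16 → clear.
Ingrid: ends t=8 at or before Nadia starts t=16 → clear.
Marcus: ends t=12 at or before Nadia starts t=16 → clear.
Aoife: ends t=16 at or before Nadia starts t=16 → clear.
Mei: starts t=23 at or after Nadia ends t=17 → clear.
Yusuf: starts t=27 at or after Nadia ends t=17 → clear.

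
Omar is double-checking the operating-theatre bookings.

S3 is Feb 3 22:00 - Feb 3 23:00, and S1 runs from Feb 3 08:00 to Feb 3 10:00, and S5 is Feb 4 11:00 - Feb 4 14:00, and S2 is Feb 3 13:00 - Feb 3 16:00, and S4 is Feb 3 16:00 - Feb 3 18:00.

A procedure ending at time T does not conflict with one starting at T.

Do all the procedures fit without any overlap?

Yes

Sorted by start: S1, S2, S4, S3, S5.
S2 starts after S1 ends; S1 is clear from here.
S4 starts exactly when S2 ends (back-to-back, no overlap); S2 is clear from here.
S3 starts after S4 ends; S4 is clear from here.
S5 starts after S3 ends.
Every pair is clear; the schedule has no overlaps.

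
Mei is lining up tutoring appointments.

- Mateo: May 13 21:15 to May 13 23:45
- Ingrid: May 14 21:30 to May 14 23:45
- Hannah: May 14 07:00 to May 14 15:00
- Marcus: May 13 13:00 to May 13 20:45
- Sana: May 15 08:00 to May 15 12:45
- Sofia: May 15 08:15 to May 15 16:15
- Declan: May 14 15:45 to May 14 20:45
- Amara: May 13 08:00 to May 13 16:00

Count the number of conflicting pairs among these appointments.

2

Sorted by start: Amara, Marcus, Mateo, Hannah, Declan, Ingrid, Sana, Sofia.
Marcus starts before Amara ends → Amara and Marcus overlap.
Mateo starts after Amara ends, so Amara has no further overlaps.
Mateo starts after Marcus ends, so Marcus has no further overlaps.
Hannah starts after Mateo ends, so Mateo has no further overlaps.
Declan starts after Hannah ends, so Hannah has no further overlaps.
Ingrid starts after Declan ends, so Declan has no further overlaps.
Sana starts after Ingrid ends, so Ingrid has no further overlaps.
Sofia starts before Sana ends → Sana and Sofia overlap.
Overlapping pairs: Amara & Marcus, Sana & Sofia — 2 in total.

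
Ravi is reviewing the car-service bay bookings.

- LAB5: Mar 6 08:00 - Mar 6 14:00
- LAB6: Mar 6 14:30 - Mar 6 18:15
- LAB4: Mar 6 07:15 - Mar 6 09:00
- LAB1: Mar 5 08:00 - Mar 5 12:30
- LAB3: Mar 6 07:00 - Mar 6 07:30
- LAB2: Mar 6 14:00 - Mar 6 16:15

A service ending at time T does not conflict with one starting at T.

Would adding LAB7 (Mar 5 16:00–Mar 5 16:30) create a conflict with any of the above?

LAB1: ends Mar 5 12:30 at or before LAB7 starts Mar 5 16:00 → clear.
LAB3: starts Mar 6 07:00 at or after LAB7 ends Mar 5 16:30 → clear.
LAB4: starts Mar 6 07:15 at or after LAB7 ends Mar 5 16:30 → clear.
LAB5: starts Mar 6 08:00 at or after LAB7 ends Mar 5 16:30 → clear.
LAB2: starts Mar 6 14:00 at or after LAB7 ends Mar 5 16:30 → clear.
LAB6: starts Mar 6 14:30 at or after LAB7 ends Mar 5 16:30 → clear.

No — it doesn't clash with anything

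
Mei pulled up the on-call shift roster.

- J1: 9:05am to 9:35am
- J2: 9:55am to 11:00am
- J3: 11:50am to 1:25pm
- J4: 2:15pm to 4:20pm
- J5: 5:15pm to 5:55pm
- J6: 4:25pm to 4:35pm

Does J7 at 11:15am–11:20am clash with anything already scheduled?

No — it doesn't clash with anything

J1: ends 9:35am at or before J7 starts 11:15am → clear.
J2: ends 11:00am at or before J7 starts 11:15am → clear.
J3: starts 11:50am at or after J7 ends 11:20am → clear.
J4: starts 2:15pm at or after J7 ends 11:20am → clear.
J6: starts 4:25pm at or after J7 ends 11:20am → clear.
J5: starts 5:15pm at or after J7 ends 11:20am → clear.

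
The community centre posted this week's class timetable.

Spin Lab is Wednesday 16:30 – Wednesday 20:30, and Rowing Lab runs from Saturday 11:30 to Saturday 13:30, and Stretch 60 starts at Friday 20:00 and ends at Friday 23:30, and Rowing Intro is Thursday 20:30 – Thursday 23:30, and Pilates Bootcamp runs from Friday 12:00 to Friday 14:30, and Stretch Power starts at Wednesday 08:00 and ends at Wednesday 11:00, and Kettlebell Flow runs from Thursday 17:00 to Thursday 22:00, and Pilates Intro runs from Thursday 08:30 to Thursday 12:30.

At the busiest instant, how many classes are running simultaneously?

Sort all start/end points and keep a running count:
Wednesday 08:00 start Stretch Power → 1
Wednesday 11:00 end Stretch Power → 0
Wednesday 16:30 start Spin Lab → 1
Wednesday 20:30 end Spin Lab → 0
Thursday 08:30 start Pilates Intro → 1
Thursday 12:30 end Pilates Intro → 0
Thursday 17:00 start Kettlebell Flow → 1
Thursday 20:30 start Rowing Intro → 2
Thursday 22:00 end Kettlebell Flow → 1
Thursday 23:30 end Rowing Intro → 0
Friday 12:00 start Pilates Bootcamp → 1
Friday 14:30 end Pilates Bootcamp → 0
Friday 20:00 start Stretch 60 → 1
Friday 23:30 end Stretch 60 → 0
Saturday 11:30 start Rowing Lab → 1
Saturday 13:30 end Rowing Lab → 0
Peak is 2, at Thursday 20:30 (Kettlebell Flow, Rowing Intro).

2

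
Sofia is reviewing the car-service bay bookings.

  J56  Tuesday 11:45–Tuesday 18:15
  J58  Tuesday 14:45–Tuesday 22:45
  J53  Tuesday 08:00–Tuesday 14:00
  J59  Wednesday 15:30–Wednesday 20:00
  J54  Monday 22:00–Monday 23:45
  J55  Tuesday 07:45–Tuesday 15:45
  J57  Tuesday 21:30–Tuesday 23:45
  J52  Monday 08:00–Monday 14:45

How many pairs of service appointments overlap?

6

Sorted by start: J52, J54, J55, J53, J56, J58, J57, J59.
J54 starts after J52 ends, so nothing later overlaps J52 either.
J55 starts after J54 ends, so nothing later overlaps J54 either.
J53 starts before J55 ends → J55 and J53 overlap.
J56 starts before J55 ends → J55 and J56 overlap.
J58 starts before J55 ends → J55 and J58 overlap.
J57 starts after J55 ends, so nothing later overlaps J55 either.
J56 starts before J53 ends → J53 and J56 overlap.
J58 starts after J53 ends, so nothing later overlaps J53 either.
J58 starts before J56 ends → J56 and J58 overlap.
J57 starts after J56 ends, so nothing later overlaps J56 either.
J57 starts before J58 ends → J58 and J57 overlap.
J59 starts after J58 ends.
J59 starts after J57 ends.
Overlapping pairs: J53 & J55, J53 & J56, J55 & J56, J55 & J58, J56 & J58, J57 & J58 — 6 in total.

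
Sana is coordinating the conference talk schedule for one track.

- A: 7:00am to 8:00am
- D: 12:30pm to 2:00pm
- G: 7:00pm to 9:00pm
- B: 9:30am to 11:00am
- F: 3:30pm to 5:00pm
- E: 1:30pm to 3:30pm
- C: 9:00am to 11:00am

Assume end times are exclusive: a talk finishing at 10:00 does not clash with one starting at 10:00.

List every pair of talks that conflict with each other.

B & C, D & E

Sorted by start: A, C, B, D, E, F, G.
C starts after A ends; A is clear from here.
B starts before C ends → C and B overlap.
D starts after C ends; C is clear from here.
D starts after B ends; B is clear from here.
E starts before D ends → D and E overlap.
F starts after D ends; D is clear from here.
F starts exactly when E ends (back-to-back, no overlap); E is clear from here.
G starts after F ends.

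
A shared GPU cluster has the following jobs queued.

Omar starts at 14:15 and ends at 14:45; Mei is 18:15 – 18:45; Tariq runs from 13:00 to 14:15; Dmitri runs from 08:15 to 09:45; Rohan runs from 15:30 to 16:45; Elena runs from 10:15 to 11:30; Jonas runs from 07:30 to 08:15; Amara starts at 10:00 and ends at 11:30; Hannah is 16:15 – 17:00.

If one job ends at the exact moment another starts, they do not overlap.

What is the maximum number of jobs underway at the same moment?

Sort all start/end points and keep a running count:
07:30 start Jonas → 1
08:15 end Jonas → 0
08:15 start Dmitri → 1
09:45 end Dmitri → 0
10:00 start Amara → 1
10:15 start Elena → 2
11:30 end Amara → 1
11:30 end Elena → 0
13:00 start Tariq → 1
14:15 end Tariq → 0
14:15 start Omar → 1
14:45 end Omar → 0
15:30 start Rohan → 1
16:15 start Hannah → 2
16:45 end Rohan → 1
17:00 end Hannah → 0
18:15 start Mei → 1
18:45 end Mei → 0
Peak is 2, at 10:15 (Amara, Elena).

2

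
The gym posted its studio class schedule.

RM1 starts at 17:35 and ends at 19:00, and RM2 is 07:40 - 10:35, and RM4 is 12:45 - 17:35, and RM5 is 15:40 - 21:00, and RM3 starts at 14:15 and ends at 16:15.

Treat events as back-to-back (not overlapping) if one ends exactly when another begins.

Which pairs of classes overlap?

Sorted by start: RM2, RM4, RM3, RM5, RM1.
RM4 starts after RM2 ends, so nothing later overlaps RM2 either.
RM3 starts before RM4 ends → RM4 and RM3 overlap.
RM5 starts before RM4 ends → RM4 and RM5 overlap.
RM1 starts exactly when RM4 ends (back-to-back, no overlap).
RM5 starts before RM3 ends → RM3 and RM5 overlap.
RM1 starts after RM3 ends.
RM1 starts before RM5 ends → RM5 and RM1 overlap.

RM1 & RM5, RM3 & RM4, RM3 & RM5, RM4 & RM5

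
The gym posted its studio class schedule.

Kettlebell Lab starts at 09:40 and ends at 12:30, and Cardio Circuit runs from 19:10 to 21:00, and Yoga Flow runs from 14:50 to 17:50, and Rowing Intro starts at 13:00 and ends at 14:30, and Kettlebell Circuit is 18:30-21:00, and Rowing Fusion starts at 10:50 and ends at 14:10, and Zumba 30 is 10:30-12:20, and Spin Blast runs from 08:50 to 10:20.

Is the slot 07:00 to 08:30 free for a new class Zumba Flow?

Spin Blast: starts 08:50 at or after Zumba Flow ends 08:30 → clear.
Kettlebell Lab: starts 09:40 at or after Zumba Flow ends 08:30 → clear.
Zumba 30: starts 10:30 at or after Zumba Flow ends 08:30 → clear.
Rowing Fusion: starts 10:50 at or after Zumba Flow ends 08:30 → clear.
Rowing Intro: starts 13:00 at or after Zumba Flow ends 08:30 → clear.
Yoga Flow: starts 14:50 at or after Zumba Flow ends 08:30 → clear.
Kettlebell Circuit: starts 18:30 at or after Zumba Flow ends 08:30 → clear.
Cardio Circuit: starts 19:10 at or after Zumba Flow ends 08:30 → clear.

Yes — the slot is free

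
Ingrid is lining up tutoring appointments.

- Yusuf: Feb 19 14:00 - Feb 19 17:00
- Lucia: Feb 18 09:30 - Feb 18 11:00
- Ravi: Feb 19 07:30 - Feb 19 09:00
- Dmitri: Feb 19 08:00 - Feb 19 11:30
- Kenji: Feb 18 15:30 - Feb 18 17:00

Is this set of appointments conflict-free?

No

Two intervals overlap when each starts before the other ends.
Sorted by start: Lucia, Kenji, Ravi, Dmitri, Yusuf.
Kenji starts after Lucia ends, so Lucia has no further overlaps.
Ravi starts after Kenji ends, so Kenji has no further overlaps.
Dmitri starts before Ravi ends → Ravi and Dmitri overlap.
That's a conflict, so the schedule is not conflict-free.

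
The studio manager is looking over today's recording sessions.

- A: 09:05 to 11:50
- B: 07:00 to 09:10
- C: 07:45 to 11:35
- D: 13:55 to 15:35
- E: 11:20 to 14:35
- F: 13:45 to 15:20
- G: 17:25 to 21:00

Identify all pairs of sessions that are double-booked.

A & B, A & C, A & E, B & C, C & E, D & E, D & F, E & F

Check each pair: they overlap iff neither finishes before the other starts.
Sorted by start: B, C, A, E, F, D, G.
C starts before B ends → B and C overlap.
A starts before B ends → B and A overlap.
E starts after B ends, so B has no further overlaps.
A starts before C ends → C and A overlap.
E starts before C ends → C and E overlap.
F starts after C ends, so C has no further overlaps.
E starts before A ends → A and E overlap.
F starts after A ends, so A has no further overlaps.
F starts before E ends → E and F overlap.
D starts before E ends → E and D overlap.
G starts after E ends.
D starts before F ends → F and D overlap.
G starts after F ends.
G starts after D ends.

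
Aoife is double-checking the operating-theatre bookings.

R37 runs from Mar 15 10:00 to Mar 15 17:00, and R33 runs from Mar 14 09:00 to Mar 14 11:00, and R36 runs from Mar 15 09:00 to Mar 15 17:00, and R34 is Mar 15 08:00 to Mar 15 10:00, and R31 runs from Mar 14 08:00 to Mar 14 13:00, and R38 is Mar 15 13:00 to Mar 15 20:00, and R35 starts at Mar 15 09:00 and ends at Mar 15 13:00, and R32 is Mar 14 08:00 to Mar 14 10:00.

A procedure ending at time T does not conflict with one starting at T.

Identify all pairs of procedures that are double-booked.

R31 & R32, R31 & R33, R32 & R33, R34 & R35, R34 & R36, R35 & R36, R35 & R37, R36 & R37, R36 & R38, R37 & R38

Sorted by start: R31, R32, R33, R34, R35, R36, R37, R38.
R32 starts before R31 ends → R31 and R32 overlap.
R33 starts before R31 ends → R31 and R33 overlap.
R34 starts after R31 ends, so nothing later overlaps R31 either.
R33 starts before R32 ends → R32 and R33 overlap.
R34 starts after R32 ends, so nothing later overlaps R32 either.
R34 starts after R33 ends, so nothing later overlaps R33 either.
R35 starts before R34 ends → R34 and R35 overlap.
R36 starts before R34 ends → R34 and R36 overlap.
R37 starts exactly when R34 ends (back-to-back, no overlap), so nothing later overlaps R34 either.
R36 starts before R35 ends → R35 and R36 overlap.
R37 starts before R35 ends → R35 and R37 overlap.
R38 starts exactly when R35 ends (back-to-back, no overlap).
R37 starts before R36 ends → R36 and R37 overlap.
R38 starts before R36 ends → R36 and R38 overlap.
R38 starts before R37 ends → R37 and R38 overlap.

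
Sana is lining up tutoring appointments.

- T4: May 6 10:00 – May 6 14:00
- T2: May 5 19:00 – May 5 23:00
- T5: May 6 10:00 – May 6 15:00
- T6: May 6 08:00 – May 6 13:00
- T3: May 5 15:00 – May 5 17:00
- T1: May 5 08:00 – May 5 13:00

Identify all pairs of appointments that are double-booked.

Two intervals overlap when each starts before the other ends.
Sorted by start: T1, T3, T2, T6, T4, T5.
T3 starts after T1 ends, so nothing later overlaps T1 either.
T2 starts after T3 ends, so nothing later overlaps T3 either.
T6 starts after T2 ends, so nothing later overlaps T2 either.
T4 starts before T6 ends → T6 and T4 overlap.
T5 starts before T6 ends → T6 and T5 overlap.
T5 starts before T4 ends → T4 and T5 overlap.

T4 & T5, T4 & T6, T5 & T6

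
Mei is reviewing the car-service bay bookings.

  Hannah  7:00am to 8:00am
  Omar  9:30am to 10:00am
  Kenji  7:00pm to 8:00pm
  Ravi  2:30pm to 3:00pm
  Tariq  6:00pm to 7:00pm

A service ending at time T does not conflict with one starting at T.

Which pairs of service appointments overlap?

no overlapping pairs

Sorted by start: Hannah, Omar, Ravi, Tariq, Kenji.
Omar starts after Hannah ends — done with Hannah.
Ravi starts after Omar ends — done with Omar.
Tariq starts after Ravi ends — done with Ravi.
Kenji starts exactly when Tariq ends (back-to-back, no overlap).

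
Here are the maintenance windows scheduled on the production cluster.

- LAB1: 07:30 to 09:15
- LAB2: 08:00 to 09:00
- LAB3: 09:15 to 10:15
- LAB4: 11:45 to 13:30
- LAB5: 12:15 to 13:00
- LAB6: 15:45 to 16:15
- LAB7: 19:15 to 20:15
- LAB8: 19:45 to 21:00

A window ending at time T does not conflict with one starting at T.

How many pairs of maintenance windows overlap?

3

Sorted by start: LAB1, LAB2, LAB3, LAB4, LAB5, LAB6, LAB7, LAB8.
LAB2 starts before LAB1 ends → LAB1 and LAB2 overlap.
LAB3 starts exactly when LAB1 ends (back-to-back, no overlap) — done with LAB1.
LAB3 starts after LAB2 ends — done with LAB2.
LAB4 starts after LAB3 ends — done with LAB3.
LAB5 starts before LAB4 ends → LAB4 and LAB5 overlap.
LAB6 starts after LAB4 ends — done with LAB4.
LAB6 starts after LAB5 ends — done with LAB5.
LAB7 starts after LAB6 ends — done with LAB6.
LAB8 starts before LAB7 ends → LAB7 and LAB8 overlap.
Overlapping pairs: LAB1 & LAB2, LAB4 & LAB5, LAB7 & LAB8 — 3 in total.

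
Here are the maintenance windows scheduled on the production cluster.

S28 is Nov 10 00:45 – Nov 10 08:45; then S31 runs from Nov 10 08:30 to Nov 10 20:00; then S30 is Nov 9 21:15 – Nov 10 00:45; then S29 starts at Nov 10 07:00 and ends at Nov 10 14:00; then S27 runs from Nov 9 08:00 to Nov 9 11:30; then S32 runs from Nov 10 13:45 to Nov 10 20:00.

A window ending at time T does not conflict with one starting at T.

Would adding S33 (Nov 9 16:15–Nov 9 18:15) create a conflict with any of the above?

S27: ends Nov 9 11:30 at or before S33 starts Nov 9 16:15 → clear.
S30: starts Nov 9 21:15 at or after S33 ends Nov 9 18:15 → clear.
S28: starts Nov 10 00:45 at or after S33 ends Nov 9 18:15 → clear.
S29: starts Nov 10 07:00 at or after S33 ends Nov 9 18:15 → clear.
S31: starts Nov 10 08:30 at or after S33 ends Nov 9 18:15 → clear.
S32: starts Nov 10 13:45 at or after S33 ends Nov 9 18:15 → clear.

No — it doesn't clash with anything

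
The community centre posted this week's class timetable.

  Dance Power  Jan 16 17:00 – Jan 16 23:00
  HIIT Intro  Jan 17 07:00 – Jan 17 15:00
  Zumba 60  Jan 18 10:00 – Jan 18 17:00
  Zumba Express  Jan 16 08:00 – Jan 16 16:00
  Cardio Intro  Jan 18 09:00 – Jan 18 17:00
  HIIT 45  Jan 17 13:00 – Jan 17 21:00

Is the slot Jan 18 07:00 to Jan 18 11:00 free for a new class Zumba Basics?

No — it overlaps Cardio Intro, Zumba 60

Zumba Express: ends Jan 16 16:00 at or before Zumba Basics starts Jan 18 07:00 → clear.
Dance Power: ends Jan 16 23:00 at or before Zumba Basics starts Jan 18 07:00 → clear.
HIIT Intro: ends Jan 17 15:00 at or before Zumba Basics starts Jan 18 07:00 → clear.
HIIT 45: ends Jan 17 21:00 at or before Zumba Basics starts Jan 18 07:00 → clear.
Cardio Intro: starts Jan 18 09:00 before Zumba Basics ends Jan 18 11:00, and ends Jan 18 17:00 after Zumba Basics starts Jan 18 07:00 → overlap.
Zumba 60: starts Jan 18 10:00 before Zumba Basics ends Jan 18 11:00, and ends Jan 18 17:00 after Zumba Basics starts Jan 18 07:00 → overlap.
Zumba Basics overlaps Zumba 60, Cardio Intro.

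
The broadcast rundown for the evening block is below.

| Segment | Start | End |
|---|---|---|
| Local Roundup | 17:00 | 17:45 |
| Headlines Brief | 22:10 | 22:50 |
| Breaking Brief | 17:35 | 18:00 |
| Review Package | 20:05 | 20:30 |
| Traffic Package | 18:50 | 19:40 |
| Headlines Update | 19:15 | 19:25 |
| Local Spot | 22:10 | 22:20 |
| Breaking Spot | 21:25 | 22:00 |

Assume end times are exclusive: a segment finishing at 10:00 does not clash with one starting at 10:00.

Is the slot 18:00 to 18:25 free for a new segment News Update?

Local Roundup: ends 17:45 at or before News Update starts 18:00 → clear.
Breaking Brief: ends 18:00 at or before News Update starts 18:00 → clear.
Traffic Package: starts 18:50 at or after News Update ends 18:25 → clear.
Headlines Update: starts 19:15 at or after News Update ends 18:25 → clear.
Review Package: starts 20:05 at or after News Update ends 18:25 → clear.
Breaking Spot: starts 21:25 at or after News Update ends 18:25 → clear.
Headlines Brief: starts 22:10 at or after News Update ends 18:25 → clear.
Local Spot: starts 22:10 at or after News Update ends 18:25 → clear.

Yes — the slot is free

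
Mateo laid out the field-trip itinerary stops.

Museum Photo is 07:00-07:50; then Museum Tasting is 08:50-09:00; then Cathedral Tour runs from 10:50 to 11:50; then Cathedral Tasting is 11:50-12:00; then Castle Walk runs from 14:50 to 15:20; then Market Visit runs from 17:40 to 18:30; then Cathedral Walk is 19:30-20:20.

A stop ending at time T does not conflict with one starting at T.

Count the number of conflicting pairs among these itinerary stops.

Two intervals overlap when each starts before the other ends.
Sorted by start: Museum Photo, Museum Tasting, Cathedral Tour, Cathedral Tasting, Castle Walk, Market Visit, Cathedral Walk.
Museum Tasting starts after Museum Photo ends; Museum Photo is clear from here.
Cathedral Tour starts after Museum Tasting ends; Museum Tasting is clear from here.
Cathedral Tasting starts exactly when Cathedral Tour ends (back-to-back, no overlap); Cathedral Tour is clear from here.
Castle Walk starts after Cathedral Tasting ends; Cathedral Tasting is clear from here.
Market Visit starts after Castle Walk ends; Castle Walk is clear from here.
Cathedral Walk starts after Market Visit ends.
No pair overlaps.

0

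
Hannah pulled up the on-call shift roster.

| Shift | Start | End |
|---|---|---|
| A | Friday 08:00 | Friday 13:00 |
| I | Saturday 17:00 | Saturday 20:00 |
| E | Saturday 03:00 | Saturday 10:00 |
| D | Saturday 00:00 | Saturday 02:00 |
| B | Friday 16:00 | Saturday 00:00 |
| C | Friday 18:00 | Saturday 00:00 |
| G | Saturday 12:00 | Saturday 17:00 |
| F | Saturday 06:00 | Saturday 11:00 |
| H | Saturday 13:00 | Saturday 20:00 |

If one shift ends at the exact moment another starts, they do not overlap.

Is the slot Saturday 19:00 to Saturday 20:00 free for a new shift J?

No — it overlaps H, I

A: ends Friday 13:00 at or before J starts Saturday 19:00 → clear.
B: ends Saturday 00:00 at or before J starts Saturday 19:00 → clear.
C: ends Saturday 00:00 at or before J starts Saturday 19:00 → clear.
D: ends Saturday 02:00 at or before J starts Saturday 19:00 → clear.
E: ends Saturday 10:00 at or before J starts Saturday 19:00 → clear.
F: ends Saturday 11:00 at or before J starts Saturday 19:00 → clear.
G: ends Saturday 17:00 at or before J starts Saturday 19:00 → clear.
H: starts Saturday 13:00 before J ends Saturday 20:00, and ends Saturday 20:00 after J starts Saturday 19:00 → overlap.
I: starts Saturday 17:00 before J ends Saturday 20:00, and ends Saturday 20:00 after J starts Saturday 19:00 → overlap.
J overlaps H, I.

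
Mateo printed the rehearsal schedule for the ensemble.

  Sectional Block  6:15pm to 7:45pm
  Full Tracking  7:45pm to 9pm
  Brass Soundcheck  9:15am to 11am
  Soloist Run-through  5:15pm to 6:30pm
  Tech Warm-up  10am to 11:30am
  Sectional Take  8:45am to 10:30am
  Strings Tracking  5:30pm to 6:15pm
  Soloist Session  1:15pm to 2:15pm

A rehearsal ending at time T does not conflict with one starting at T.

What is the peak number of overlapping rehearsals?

Walk through starts and ends in time order (an end at T is processed before a start at T):
8:45am start Sectional Take → 1
9:15am start Brass Soundcheck → 2
10am start Tech Warm-up → 3
10:30am end Sectional Take → 2
11am end Brass Soundcheck → 1
11:30am end Tech Warm-up → 0
1:15pm start Soloist Session → 1
2:15pm end Soloist Session → 0
5:15pm start Soloist Run-through → 1
5:30pm start Strings Tracking → 2
6:15pm end Strings Tracking → 1
6:15pm start Sectional Block → 2
6:30pm end Soloist Run-through → 1
7:45pm end Sectional Block → 0
7:45pm start Full Tracking → 1
9pm end Full Tracking → 0
Peak is 3, at 10am (Brass Soundcheck, Sectional Take, Tech Warm-up).

3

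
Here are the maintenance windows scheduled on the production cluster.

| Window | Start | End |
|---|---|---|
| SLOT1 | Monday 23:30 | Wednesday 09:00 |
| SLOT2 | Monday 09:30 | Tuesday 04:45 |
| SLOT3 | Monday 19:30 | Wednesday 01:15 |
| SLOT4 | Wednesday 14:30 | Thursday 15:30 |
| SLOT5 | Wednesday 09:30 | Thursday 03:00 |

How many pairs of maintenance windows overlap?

Sorted by start: SLOT2, SLOT3, SLOT1, SLOT5, SLOT4.
SLOT3 starts before SLOT2 ends → SLOT2 and SLOT3 overlap.
SLOT1 starts before SLOT2 ends → SLOT2 and SLOT1 overlap.
SLOT5 starts after SLOT2 ends; SLOT2 is clear from here.
SLOT1 starts before SLOT3 ends → SLOT3 and SLOT1 overlap.
SLOT5 starts after SLOT3 ends; SLOT3 is clear from here.
SLOT5 starts after SLOT1 ends; SLOT1 is clear from here.
SLOT4 starts before SLOT5 ends → SLOT5 and SLOT4 overlap.
Overlapping pairs: SLOT1 & SLOT2, SLOT1 & SLOT3, SLOT2 & SLOT3, SLOT4 & SLOT5 — 4 in total.

4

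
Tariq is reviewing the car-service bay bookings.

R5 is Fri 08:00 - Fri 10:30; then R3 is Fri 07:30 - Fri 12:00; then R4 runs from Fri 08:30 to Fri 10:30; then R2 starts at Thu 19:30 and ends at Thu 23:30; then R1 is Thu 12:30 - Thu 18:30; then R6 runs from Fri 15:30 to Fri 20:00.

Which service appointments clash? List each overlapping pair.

R3 & R4, R3 & R5, R4 & R5

Sorted by start: R1, R2, R3, R5, R4, R6.
R2 starts after R1 ends; R1 is clear from here.
R3 starts after R2 ends; R2 is clear from here.
R5 starts before R3 ends → R3 and R5 overlap.
R4 starts before R3 ends → R3 and R4 overlap.
R6 starts after R3 ends.
R4 starts before R5 ends → R5 and R4 overlap.
R6 starts after R5 ends.
R6 starts after R4 ends.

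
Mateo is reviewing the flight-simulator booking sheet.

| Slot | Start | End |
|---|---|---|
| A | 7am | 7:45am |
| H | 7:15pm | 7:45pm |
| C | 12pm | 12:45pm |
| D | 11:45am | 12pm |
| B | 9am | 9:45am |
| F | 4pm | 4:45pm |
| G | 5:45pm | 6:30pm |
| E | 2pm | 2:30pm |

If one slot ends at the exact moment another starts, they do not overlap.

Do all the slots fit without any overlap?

Yes

Sorted by start: A, B, D, C, E, F, G, H.
B starts after A ends; A is clear from here.
D starts after B ends; B is clear from here.
C starts exactly when D ends (back-to-back, no overlap); D is clear from here.
E starts after C ends; C is clear from here.
F starts after E ends; E is clear from here.
G starts after F ends; F is clear from here.
H starts after G ends.
Every pair is clear; the schedule has no overlaps.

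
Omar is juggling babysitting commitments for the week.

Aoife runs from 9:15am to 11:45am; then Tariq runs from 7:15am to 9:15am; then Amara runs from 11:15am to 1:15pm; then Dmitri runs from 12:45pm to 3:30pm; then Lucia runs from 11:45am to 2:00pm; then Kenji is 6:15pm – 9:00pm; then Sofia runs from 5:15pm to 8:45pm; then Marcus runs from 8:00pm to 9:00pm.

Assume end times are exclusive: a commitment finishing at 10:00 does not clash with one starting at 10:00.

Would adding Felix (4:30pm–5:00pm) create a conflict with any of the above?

No — it doesn't clash with anything

Tariq: ends 9:15am at or before Felix starts 4:30pm → clear.
Aoife: ends 11:45am at or before Felix starts 4:30pm → clear.
Amara: ends 1:15pm at or before Felix starts 4:30pm → clear.
Lucia: ends 2:00pm at or before Felix starts 4:30pm → clear.
Dmitri: ends 3:30pm at or before Felix starts 4:30pm → clear.
Sofia: starts 5:15pm at or after Felix ends 5:00pm → clear.
Kenji: starts 6:15pm at or after Felix ends 5:00pm → clear.
Marcus: starts 8:00pm at or after Felix ends 5:00pm → clear.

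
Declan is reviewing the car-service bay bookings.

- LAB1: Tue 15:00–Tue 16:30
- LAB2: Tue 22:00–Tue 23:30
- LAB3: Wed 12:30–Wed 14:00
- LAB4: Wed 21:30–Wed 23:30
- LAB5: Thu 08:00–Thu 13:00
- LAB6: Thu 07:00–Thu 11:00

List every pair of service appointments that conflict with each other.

LAB5 & LAB6

Sorted by start: LAB1, LAB2, LAB3, LAB4, LAB6, LAB5.
LAB2 starts after LAB1 ends, so nothing later overlaps LAB1 either.
LAB3 starts after LAB2 ends, so nothing later overlaps LAB2 either.
LAB4 starts after LAB3 ends, so nothing later overlaps LAB3 either.
LAB6 starts after LAB4 ends, so nothing later overlaps LAB4 either.
LAB5 starts before LAB6 ends → LAB6 and LAB5 overlap.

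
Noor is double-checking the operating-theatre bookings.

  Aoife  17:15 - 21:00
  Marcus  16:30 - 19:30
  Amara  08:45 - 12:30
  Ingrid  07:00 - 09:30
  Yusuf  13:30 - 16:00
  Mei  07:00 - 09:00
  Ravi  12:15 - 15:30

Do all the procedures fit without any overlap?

Check each pair: they overlap iff neither finishes before the other starts.
Sorted by start: Ingrid, Mei, Amara, Ravi, Yusuf, Marcus, Aoife.
Mei starts before Ingrid ends → Ingrid and Mei overlap.
That's a conflict, so the schedule is not conflict-free.

No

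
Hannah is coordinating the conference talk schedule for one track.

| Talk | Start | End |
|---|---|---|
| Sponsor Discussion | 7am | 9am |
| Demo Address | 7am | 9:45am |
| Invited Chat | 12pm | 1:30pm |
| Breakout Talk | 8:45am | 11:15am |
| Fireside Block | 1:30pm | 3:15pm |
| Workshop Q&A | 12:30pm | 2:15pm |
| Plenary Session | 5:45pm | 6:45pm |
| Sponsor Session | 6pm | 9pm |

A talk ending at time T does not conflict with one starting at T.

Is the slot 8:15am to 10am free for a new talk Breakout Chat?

Sponsor Discussion: starts 7am before Breakout Chat ends 10am, and ends 9am after Breakout Chat starts 8:15am → overlap.
Demo Address: starts 7am before Breakout Chat ends 10am, and ends 9:45am after Breakout Chat starts 8:15am → overlap.
Breakout Talk: starts 8:45am before Breakout Chat ends 10am, and ends 11:15am after Breakout Chat starts 8:15am → overlap.
Invited Chat: starts 12pm at or after Breakout Chat ends 10am → clear.
Workshop Q&A: starts 12:30pm at or after Breakout Chat ends 10am → clear.
Fireside Block: starts 1:30pm at or after Breakout Chat ends 10am → clear.
Plenary Session: starts 5:45pm at or after Breakout Chat ends 10am → clear.
Sponsor Session: starts 6pm at or after Breakout Chat ends 10am → clear.
Breakout Chat overlaps Sponsor Discussion, Demo Address, Breakout Talk.

No — it overlaps Breakout Talk, Demo Address, Sponsor Discussion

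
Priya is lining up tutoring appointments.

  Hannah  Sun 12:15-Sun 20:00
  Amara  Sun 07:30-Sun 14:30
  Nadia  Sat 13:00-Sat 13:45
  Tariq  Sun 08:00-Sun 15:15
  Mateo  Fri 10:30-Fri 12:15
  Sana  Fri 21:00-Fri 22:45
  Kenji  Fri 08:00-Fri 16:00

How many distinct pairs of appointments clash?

Check each pair: they overlap iff neither finishes before the other starts.
Sorted by start: Kenji, Mateo, Sana, Nadia, Amara, Tariq, Hannah.
Mateo starts before Kenji ends → Kenji and Mateo overlap.
Sana starts after Kenji ends, so nothing later overlaps Kenji either.
Sana starts after Mateo ends, so nothing later overlaps Mateo either.
Nadia starts after Sana ends, so nothing later overlaps Sana either.
Amara starts after Nadia ends, so nothing later overlaps Nadia either.
Tariq starts before Amara ends → Amara and Tariq overlap.
Hannah starts before Amara ends → Amara and Hannah overlap.
Hannah starts before Tariq ends → Tariq and Hannah overlap.
Overlapping pairs: Amara & Hannah, Amara & Tariq, Hannah & Tariq, Kenji & Mateo — 4 in total.

4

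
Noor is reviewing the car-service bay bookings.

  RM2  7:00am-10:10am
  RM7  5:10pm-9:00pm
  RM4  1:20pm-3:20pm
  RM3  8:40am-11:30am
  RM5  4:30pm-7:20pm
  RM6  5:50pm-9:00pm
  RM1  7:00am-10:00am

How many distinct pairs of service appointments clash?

Sorted by start: RM1, RM2, RM3, RM4, RM5, RM7, RM6.
RM2 starts before RM1 ends → RM1 and RM2 overlap.
RM3 starts before RM1 ends → RM1 and RM3 overlap.
RM4 starts after RM1 ends, so nothing later overlaps RM1 either.
RM3 starts before RM2 ends → RM2 and RM3 overlap.
RM4 starts after RM2 ends, so nothing later overlaps RM2 either.
RM4 starts after RM3 ends, so nothing later overlaps RM3 either.
RM5 starts after RM4 ends, so nothing later overlaps RM4 either.
RM7 starts before RM5 ends → RM5 and RM7 overlap.
RM6 starts before RM5 ends → RM5 and RM6 overlap.
RM6 starts before RM7 ends → RM7 and RM6 overlap.
Overlapping pairs: RM1 & RM2, RM1 & RM3, RM2 & RM3, RM5 & RM6, RM5 & RM7, RM6 & RM7 — 6 in total.

6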